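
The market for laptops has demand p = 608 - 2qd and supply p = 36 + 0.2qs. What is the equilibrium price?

Set the two price expressions equal: 608 - 2q = 36 + 0.2q.
572 = 2.2q, so q* = 260.
p* = 608 − (2)(260) = 88.

p* = 88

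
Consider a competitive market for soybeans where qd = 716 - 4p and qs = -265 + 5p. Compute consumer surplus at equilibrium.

Consumer surplus = 9800

Equilibrium: 716 - 4p = -265 + 5p gives p* = 109, q* = 280.
Demand choke price (qd = 0): p = 179.
CS = ½(179 − 109)(280) = 9800.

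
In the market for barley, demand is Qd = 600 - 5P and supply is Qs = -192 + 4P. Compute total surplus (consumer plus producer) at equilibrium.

Equilibrium: 600 - 5P = -192 + 4P gives P* = 88, Q* = 160.
Demand choke price: P = 120; supply starts at P = 48.
CS = ½(120 − 88)(160) = 2560; PS = ½(88 − 48)(160) = 3200.

Total surplus = 5760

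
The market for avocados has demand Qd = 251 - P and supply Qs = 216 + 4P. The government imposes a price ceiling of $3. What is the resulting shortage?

Shortage = 20

Equilibrium price would be P* = 7, so the ceiling at 3 binds.
At P = 3: Qd = 251 − 1(3) = 248, Qs = 216 + 4(3) = 228.
Shortage = 248 − 228 = 20.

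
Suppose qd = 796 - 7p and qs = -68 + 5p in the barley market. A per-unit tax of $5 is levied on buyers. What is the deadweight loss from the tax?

Deadweight loss = 875/24

Pre-tax equilibrium: p* = 72, q* = 292.
Tax on buyers shifts demand to qd = 796 − 7(p + 5) = 761 - 7p.
761 - 7p = -68 + 5p gives seller price ps = 829/12; buyers pay pb = 829/12 + 5 = 889/12.
New quantity: q = 796 − 7(889/12) = 3329/12.
DWL = ½ × 5 × (292 − 3329/12) = 875/24.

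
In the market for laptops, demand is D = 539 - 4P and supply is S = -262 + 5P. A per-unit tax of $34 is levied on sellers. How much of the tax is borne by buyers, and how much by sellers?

Pre-tax equilibrium: P* = 89, Q* = 183.
Tax on sellers shifts supply to S = -262 + 5(P − 34) = -432 + 5P.
539 - 4P = -432 + 5P gives buyer price Pb = 971/9; sellers receive Ps = 971/9 − 34 = 665/9.
New quantity: Q = 539 − 4(971/9) = 967/9.
Buyer burden = 971/9 − 89 = 170/9; seller burden = 89 − 665/9 = 136/9.

Buyers bear 170/9, sellers bear 136/9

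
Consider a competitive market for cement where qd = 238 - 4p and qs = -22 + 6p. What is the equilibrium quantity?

Set qd = qs: 238 - 4p = -22 + 6p.
260 = 10p, so p* = 26.
q* = 238 − 4(26) = 134.

q* = 134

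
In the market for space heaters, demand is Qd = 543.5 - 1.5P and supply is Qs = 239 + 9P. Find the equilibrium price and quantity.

P* = 29, Q* = 500

Set Qd = Qs: 543.5 - 1.5P = 239 + 9P.
304.5 = 10.5P, so P* = 29.
Q* = 543.5 − 1.5(29) = 500.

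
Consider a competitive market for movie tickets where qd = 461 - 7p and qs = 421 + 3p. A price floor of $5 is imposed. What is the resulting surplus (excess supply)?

Equilibrium price would be p* = 4, so the floor at 5 binds.
At p = 5: qd = 426, qs = 436.
Surplus = 436 − 426 = 10.

Surplus = 10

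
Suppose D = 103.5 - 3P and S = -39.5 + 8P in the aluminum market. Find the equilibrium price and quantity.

Set D = S: 103.5 - 3P = -39.5 + 8P.
143 = 11P, so P* = 13.
Q* = 103.5 − 3(13) = 64.5.

P* = 13, Q* = 64.5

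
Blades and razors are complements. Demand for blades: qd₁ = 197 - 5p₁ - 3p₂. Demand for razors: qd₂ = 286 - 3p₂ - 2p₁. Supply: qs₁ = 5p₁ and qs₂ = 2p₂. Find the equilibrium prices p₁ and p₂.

p₁ = 127/44, p₂ = 1233/22

Market 1: 197 - 5p₁ - 3p₂ = 5p₁ → 10p₁ + 3p₂ = 197.
Market 2: 5p₂ + 2p₁ = 286.
Eliminating p₂: 5×(1) − 3×(2) gives 44p₁ = 127, so p₁ = 127/44.
Back-substitute into (2): p₂ = (286 − 2×127/44) / 5 = 1233/22.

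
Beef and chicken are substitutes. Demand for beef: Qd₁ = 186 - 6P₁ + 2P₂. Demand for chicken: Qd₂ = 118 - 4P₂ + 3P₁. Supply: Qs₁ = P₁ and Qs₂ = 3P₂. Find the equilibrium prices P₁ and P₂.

Market 1: 186 - 6P₁ + 2P₂ = P₁ → 7P₁ - 2P₂ = 186.
Market 2: 7P₂ - 3P₁ = 118.
Eliminating P₂: 7×(1) + 2×(2) gives 43P₁ = 1538, so P₁ = 1538/43.
Back-substitute into (2): P₂ = (118 + 3×1538/43) / 7 = 1384/43.

P₁ = 1538/43, P₂ = 1384/43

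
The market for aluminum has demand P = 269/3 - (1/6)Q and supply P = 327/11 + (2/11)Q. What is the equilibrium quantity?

Q* = 172

Set the two price expressions equal: 269/3 - (1/6)Q = 327/11 + (2/11)Q.
1978/33 = (23/66)Q, so Q* = 172.
P* = 269/3 − (1/6)(172) = 61.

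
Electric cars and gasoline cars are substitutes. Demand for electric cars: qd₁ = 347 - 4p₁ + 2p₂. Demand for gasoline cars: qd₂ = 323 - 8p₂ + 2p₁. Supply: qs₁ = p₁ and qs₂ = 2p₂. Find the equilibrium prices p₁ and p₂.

p₁ = 2058/23, p₂ = 2309/46

Market 1: 347 - 4p₁ + 2p₂ = p₁ → 5p₁ - 2p₂ = 347.
Market 2: 10p₂ - 2p₁ = 323.
Eliminating p₂: 10×(1) + 2×(2) gives 46p₁ = 4116, so p₁ = 2058/23.
Back-substitute into (2): p₂ = (323 + 2×2058/23) / 10 = 2309/46.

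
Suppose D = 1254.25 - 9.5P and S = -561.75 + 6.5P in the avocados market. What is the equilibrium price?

P* = 113.5

Set D = S: 1254.25 - 9.5P = -561.75 + 6.5P.
1816 = 16P, so P* = 113.5.
Q* = 1254.25 − 9.5(113.5) = 176.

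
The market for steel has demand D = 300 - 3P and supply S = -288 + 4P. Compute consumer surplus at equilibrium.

Equilibrium: 300 - 3P = -288 + 4P gives P* = 84, Q* = 48.
Demand choke price (D = 0): P = 100.
CS = ½(100 − 84)(48) = 384.

Consumer surplus = 384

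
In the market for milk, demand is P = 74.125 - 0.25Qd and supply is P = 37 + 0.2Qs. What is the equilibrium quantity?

Q* = 82.5

Set the two price expressions equal: 74.125 - 0.25Q = 37 + 0.2Q.
37.125 = 0.45Q, so Q* = 82.5.
P* = 74.125 − (0.25)(82.5) = 53.5.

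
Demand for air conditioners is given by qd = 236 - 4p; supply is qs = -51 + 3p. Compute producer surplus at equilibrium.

Equilibrium: 236 - 4p = -51 + 3p gives p* = 41, q* = 72.
Supply starts at p = 17 (where qs = 0).
PS = ½(41 − 17)(72) = 864.

Producer surplus = 864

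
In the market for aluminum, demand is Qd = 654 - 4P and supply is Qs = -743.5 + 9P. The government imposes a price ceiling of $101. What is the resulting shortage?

Equilibrium price would be P* = 107.5, so the ceiling at 101 binds.
At P = 101: Qd = 654 − 4(101) = 250, Qs = -743.5 + 9(101) = 165.5.
Shortage = 250 − 165.5 = 84.5.

Shortage = 84.5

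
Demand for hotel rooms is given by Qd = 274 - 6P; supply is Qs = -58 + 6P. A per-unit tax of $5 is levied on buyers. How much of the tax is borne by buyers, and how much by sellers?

Buyers bear $2.5, sellers bear $2.5

Pre-tax equilibrium: P* = 83/3, Q* = 108.
Tax on buyers shifts demand to Qd = 274 − 6(P + 5) = 244 - 6P.
244 - 6P = -58 + 6P gives seller price Ps = 151/6; buyers pay Pb = 151/6 + 5 = 181/6.
New quantity: Q = 274 − 6(181/6) = 93.
Buyer burden = 181/6 − 83/3 = 2.5; seller burden = 83/3 − 151/6 = 2.5.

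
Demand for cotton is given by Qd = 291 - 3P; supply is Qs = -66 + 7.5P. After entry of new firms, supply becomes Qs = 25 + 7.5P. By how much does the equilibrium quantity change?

Original equilibrium: P* = 34, Q* = 189.
New equilibrium: 291 - 3P = 25 + 7.5P, so 266 = 10.5P and P' = 76/3; Q' = 291 − 3(76/3) = 215.
Change in quantity: 215 − 189 = 26.

ΔQ = 26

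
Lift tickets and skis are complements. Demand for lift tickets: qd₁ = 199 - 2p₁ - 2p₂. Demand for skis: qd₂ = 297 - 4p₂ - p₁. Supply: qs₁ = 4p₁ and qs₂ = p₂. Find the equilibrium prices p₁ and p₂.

p₁ = 401/28, p₂ = 1583/28

Market 1: 199 - 2p₁ - 2p₂ = 4p₁ → 6p₁ + 2p₂ = 199.
Market 2: 5p₂ + p₁ = 297.
Eliminating p₂: 5×(1) − 2×(2) gives 28p₁ = 401, so p₁ = 401/28.
Back-substitute into (2): p₂ = (297 − 1×401/28) / 5 = 1583/28.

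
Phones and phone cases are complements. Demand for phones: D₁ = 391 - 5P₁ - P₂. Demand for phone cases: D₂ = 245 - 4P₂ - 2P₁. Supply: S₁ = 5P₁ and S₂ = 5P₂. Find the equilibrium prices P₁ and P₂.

Market 1: 391 - 5P₁ - P₂ = 5P₁ → 10P₁ + P₂ = 391.
Market 2: 9P₂ + 2P₁ = 245.
Eliminating P₂: 9×(1) − 1×(2) gives 88P₁ = 3274, so P₁ = 1637/44.
Back-substitute into (2): P₂ = (245 − 2×1637/44) / 9 = 417/22.

P₁ = 1637/44, P₂ = 417/22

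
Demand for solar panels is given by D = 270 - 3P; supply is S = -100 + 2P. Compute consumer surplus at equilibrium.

Consumer surplus = 384

Equilibrium: 270 - 3P = -100 + 2P gives P* = 74, Q* = 48.
Demand choke price (D = 0): P = 90.
CS = ½(90 − 74)(48) = 384.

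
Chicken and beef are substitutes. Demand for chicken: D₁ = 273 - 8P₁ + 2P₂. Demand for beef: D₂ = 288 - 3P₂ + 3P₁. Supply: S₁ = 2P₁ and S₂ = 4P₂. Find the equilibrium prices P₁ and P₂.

P₁ = 38.859375, P₂ = 57.796875

Market 1: 273 - 8P₁ + 2P₂ = 2P₁ → 10P₁ - 2P₂ = 273.
Market 2: 7P₂ - 3P₁ = 288.
Eliminating P₂: 7×(1) + 2×(2) gives 64P₁ = 2487, so P₁ = 38.859375.
Back-substitute into (2): P₂ = (288 + 3×38.859375) / 7 = 57.796875.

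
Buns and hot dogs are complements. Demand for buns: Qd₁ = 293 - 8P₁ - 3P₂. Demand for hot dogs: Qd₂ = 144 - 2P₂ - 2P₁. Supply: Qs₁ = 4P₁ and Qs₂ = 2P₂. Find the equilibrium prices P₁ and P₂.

P₁ = 370/21, P₂ = 571/21

Market 1: 293 - 8P₁ - 3P₂ = 4P₁ → 12P₁ + 3P₂ = 293.
Market 2: 4P₂ + 2P₁ = 144.
Eliminating P₂: 4×(1) − 3×(2) gives 42P₁ = 740, so P₁ = 370/21.
Back-substitute into (2): P₂ = (144 − 2×370/21) / 4 = 571/21.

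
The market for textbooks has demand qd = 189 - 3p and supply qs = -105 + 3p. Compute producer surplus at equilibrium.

Producer surplus = 294

Equilibrium: 189 - 3p = -105 + 3p gives p* = 49, q* = 42.
Supply starts at p = 35 (where qs = 0).
PS = ½(49 − 35)(42) = 294.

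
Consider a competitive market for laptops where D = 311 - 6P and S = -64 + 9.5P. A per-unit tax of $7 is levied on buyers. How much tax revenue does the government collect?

Tax revenue = 30401/31

Pre-tax equilibrium: P* = 750/31, Q* = 5141/31.
Tax on buyers shifts demand to D = 311 − 6(P + 7) = 269 - 6P.
269 - 6P = -64 + 9.5P gives seller price Ps = 666/31; buyers pay Pb = 666/31 + 7 = 883/31.
New quantity: Q = 311 − 6(883/31) = 4343/31.
Revenue = 7 × 4343/31 = 30401/31.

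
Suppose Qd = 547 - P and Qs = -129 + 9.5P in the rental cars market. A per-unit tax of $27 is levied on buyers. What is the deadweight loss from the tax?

Pre-tax equilibrium: P* = 1352/21, Q* = 10135/21.
Tax on buyers shifts demand to Qd = 547 − 1(P + 27) = 520 - P.
520 - P = -129 + 9.5P gives seller price Ps = 1298/21; buyers pay Pb = 1298/21 + 27 = 1865/21.
New quantity: Q = 547 − 1(1865/21) = 9622/21.
DWL = ½ × 27 × (10135/21 − 9622/21) = 4617/14.

Deadweight loss = 4617/14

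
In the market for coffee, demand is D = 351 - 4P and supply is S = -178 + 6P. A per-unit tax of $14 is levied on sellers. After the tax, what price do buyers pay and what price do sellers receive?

Pre-tax equilibrium: P* = 52.9, Q* = 139.4.
Tax on sellers shifts supply to S = -178 + 6(P − 14) = -262 + 6P.
351 - 4P = -262 + 6P gives buyer price Pb = 61.3; sellers receive Ps = 61.3 − 14 = 47.3.
New quantity: Q = 351 − 4(61.3) = 105.8.

Buyers pay $61.3, sellers receive $47.3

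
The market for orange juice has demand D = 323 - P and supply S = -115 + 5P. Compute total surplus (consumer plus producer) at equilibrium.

Total surplus = 37500

Equilibrium: 323 - P = -115 + 5P gives P* = 73, Q* = 250.
Demand choke price: P = 323; supply starts at P = 23.
CS = ½(323 − 73)(250) = 31250; PS = ½(73 − 23)(250) = 6250.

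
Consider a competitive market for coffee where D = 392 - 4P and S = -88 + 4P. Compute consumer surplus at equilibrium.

Consumer surplus = 2888

Equilibrium: 392 - 4P = -88 + 4P gives P* = 60, Q* = 152.
Demand choke price (D = 0): P = 98.
CS = ½(98 − 60)(152) = 2888.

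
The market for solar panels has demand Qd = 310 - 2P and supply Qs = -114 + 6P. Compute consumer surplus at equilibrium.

Equilibrium: 310 - 2P = -114 + 6P gives P* = 53, Q* = 204.
Demand choke price (Qd = 0): P = 155.
CS = ½(155 − 53)(204) = 10404.

Consumer surplus = 10404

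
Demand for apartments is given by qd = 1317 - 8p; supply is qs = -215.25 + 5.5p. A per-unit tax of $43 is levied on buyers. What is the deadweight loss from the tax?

Pre-tax equilibrium: p* = 113.5, q* = 409.
Tax on buyers shifts demand to qd = 1317 − 8(p + 43) = 973 - 8p.
973 - 8p = -215.25 + 5.5p gives seller price ps = 4753/54; buyers pay pb = 4753/54 + 43 = 7075/54.
New quantity: q = 1317 − 8(7075/54) = 7259/27.
DWL = ½ × 43 × (409 − 7259/27) = 81356/27.

Deadweight loss = 81356/27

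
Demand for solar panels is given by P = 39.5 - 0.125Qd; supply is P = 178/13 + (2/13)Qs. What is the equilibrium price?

Set the two price expressions equal: 39.5 - 0.125Q = 178/13 + (2/13)Q.
671/26 = (29/104)Q, so Q* = 2684/29.
P* = 39.5 − (0.125)(2684/29) = 810/29.

P* = 810/29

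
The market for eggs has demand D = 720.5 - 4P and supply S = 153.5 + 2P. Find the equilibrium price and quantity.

P* = 94.5, Q* = 342.5

Set D = S: 720.5 - 4P = 153.5 + 2P.
567 = 6P, so P* = 94.5.
Q* = 720.5 − 4(94.5) = 342.5.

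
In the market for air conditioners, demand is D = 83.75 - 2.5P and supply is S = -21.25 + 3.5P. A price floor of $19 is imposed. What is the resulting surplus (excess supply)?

Equilibrium price would be P* = 17.5, so the floor at 19 binds.
At P = 19: D = 36.25, S = 45.25.
Surplus = 45.25 − 36.25 = 9.

Surplus = 9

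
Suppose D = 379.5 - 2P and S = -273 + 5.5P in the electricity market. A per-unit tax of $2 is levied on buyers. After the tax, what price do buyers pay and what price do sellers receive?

Pre-tax equilibrium: P* = 87, Q* = 205.5.
Tax on buyers shifts demand to D = 379.5 − 2(P + 2) = 375.5 - 2P.
375.5 - 2P = -273 + 5.5P gives seller price Ps = 1297/15; buyers pay Pb = 1297/15 + 2 = 1327/15.
New quantity: Q = 379.5 − 2(1327/15) = 6077/30.

Buyers pay 1327/15, sellers receive 1297/15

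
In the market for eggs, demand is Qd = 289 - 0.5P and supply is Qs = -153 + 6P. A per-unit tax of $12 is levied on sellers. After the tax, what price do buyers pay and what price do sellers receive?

Pre-tax equilibrium: P* = 68, Q* = 255.
Tax on sellers shifts supply to Qs = -153 + 6(P − 12) = -225 + 6P.
289 - 0.5P = -225 + 6P gives buyer price Pb = 1028/13; sellers receive Ps = 1028/13 − 12 = 872/13.
New quantity: Q = 289 − 0.5(1028/13) = 3243/13.

Buyers pay 1028/13, sellers receive 872/13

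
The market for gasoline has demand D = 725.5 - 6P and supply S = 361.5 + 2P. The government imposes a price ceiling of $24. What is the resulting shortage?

Shortage = 172

Equilibrium price would be P* = 45.5, so the ceiling at 24 binds.
At P = 24: D = 725.5 − 6(24) = 581.5, S = 361.5 + 2(24) = 409.5.
Shortage = 581.5 − 409.5 = 172.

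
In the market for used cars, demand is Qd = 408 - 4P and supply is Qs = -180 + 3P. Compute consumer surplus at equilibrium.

Equilibrium: 408 - 4P = -180 + 3P gives P* = 84, Q* = 72.
Demand choke price (Qd = 0): P = 102.
CS = ½(102 − 84)(72) = 648.

Consumer surplus = 648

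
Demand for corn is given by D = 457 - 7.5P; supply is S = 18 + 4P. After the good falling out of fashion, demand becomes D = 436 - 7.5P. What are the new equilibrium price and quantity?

Original equilibrium: P* = 878/23, Q* = 3926/23.
New equilibrium: 436 - 7.5P = 18 + 4P, so 418 = 11.5P and P' = 836/23; Q' = 436 − 7.5(836/23) = 3758/23.

P' = 836/23, Q' = 3758/23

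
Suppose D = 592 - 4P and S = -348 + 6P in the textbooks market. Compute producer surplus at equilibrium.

Equilibrium: 592 - 4P = -348 + 6P gives P* = 94, Q* = 216.
Supply starts at P = 58 (where S = 0).
PS = ½(94 − 58)(216) = 3888.

Producer surplus = 3888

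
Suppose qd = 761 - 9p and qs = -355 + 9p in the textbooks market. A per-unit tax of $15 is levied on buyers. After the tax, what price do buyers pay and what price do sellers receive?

Pre-tax equilibrium: p* = 62, q* = 203.
Tax on buyers shifts demand to qd = 761 − 9(p + 15) = 626 - 9p.
626 - 9p = -355 + 9p gives seller price ps = 54.5; buyers pay pb = 54.5 + 15 = 69.5.
New quantity: q = 761 − 9(69.5) = 135.5.

Buyers pay $69.5, sellers receive $54.5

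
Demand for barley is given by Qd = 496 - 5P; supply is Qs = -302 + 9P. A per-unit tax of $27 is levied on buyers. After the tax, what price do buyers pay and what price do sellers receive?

Pre-tax equilibrium: P* = 57, Q* = 211.
Tax on buyers shifts demand to Qd = 496 − 5(P + 27) = 361 - 5P.
361 - 5P = -302 + 9P gives seller price Ps = 663/14; buyers pay Pb = 663/14 + 27 = 1041/14.
New quantity: Q = 496 − 5(1041/14) = 1739/14.

Buyers pay 1041/14, sellers receive 663/14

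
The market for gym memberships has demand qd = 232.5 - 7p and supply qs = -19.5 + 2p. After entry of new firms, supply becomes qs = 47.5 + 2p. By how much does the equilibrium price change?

Δp = -67/9

Original equilibrium: p* = 28, q* = 36.5.
New equilibrium: 232.5 - 7p = 47.5 + 2p, so 185 = 9p and p' = 185/9; q' = 232.5 − 7(185/9) = 1595/18.
Change in price: 185/9 − 28 = -67/9.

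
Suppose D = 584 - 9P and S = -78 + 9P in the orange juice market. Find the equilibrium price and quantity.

P* = 331/9, Q* = 253

Set D = S: 584 - 9P = -78 + 9P.
662 = 18P, so P* = 331/9.
Q* = 584 − 9(331/9) = 253.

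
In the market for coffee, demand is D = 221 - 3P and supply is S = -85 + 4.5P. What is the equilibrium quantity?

Set D = S: 221 - 3P = -85 + 4.5P.
306 = 7.5P, so P* = 40.8.
Q* = 221 − 3(40.8) = 98.6.

Q* = 98.6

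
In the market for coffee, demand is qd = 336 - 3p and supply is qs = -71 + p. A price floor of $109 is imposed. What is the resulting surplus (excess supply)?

Equilibrium price would be p* = 101.75, so the floor at 109 binds.
At p = 109: qd = 9, qs = 38.
Surplus = 38 − 9 = 29.

Surplus = 29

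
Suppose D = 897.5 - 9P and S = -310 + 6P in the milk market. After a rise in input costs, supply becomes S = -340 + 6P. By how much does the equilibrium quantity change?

Original equilibrium: P* = 80.5, Q* = 173.
New equilibrium: 897.5 - 9P = -340 + 6P, so 1237.5 = 15P and P' = 82.5; Q' = 897.5 − 9(82.5) = 155.
Change in quantity: 155 − 173 = -18.

ΔQ = -18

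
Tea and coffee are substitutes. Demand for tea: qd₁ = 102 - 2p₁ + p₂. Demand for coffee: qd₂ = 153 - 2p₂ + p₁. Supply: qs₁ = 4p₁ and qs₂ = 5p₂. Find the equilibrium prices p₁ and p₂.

Market 1: 102 - 2p₁ + p₂ = 4p₁ → 6p₁ - p₂ = 102.
Market 2: 7p₂ - p₁ = 153.
Eliminating p₂: 7×(1) + 1×(2) gives 41p₁ = 867, so p₁ = 867/41.
Back-substitute into (2): p₂ = (153 + 1×867/41) / 7 = 1020/41.

p₁ = 867/41, p₂ = 1020/41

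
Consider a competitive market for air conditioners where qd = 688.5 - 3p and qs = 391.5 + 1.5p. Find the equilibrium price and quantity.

Set qd = qs: 688.5 - 3p = 391.5 + 1.5p.
297 = 4.5p, so p* = 66.
q* = 688.5 − 3(66) = 490.5.

p* = 66, q* = 490.5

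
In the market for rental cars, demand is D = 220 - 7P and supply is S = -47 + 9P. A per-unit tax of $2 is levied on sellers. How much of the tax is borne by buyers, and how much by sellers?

Buyers bear $1.125, sellers bear $0.875

Pre-tax equilibrium: P* = 16.6875, Q* = 103.1875.
Tax on sellers shifts supply to S = -47 + 9(P − 2) = -65 + 9P.
220 - 7P = -65 + 9P gives buyer price Pb = 17.8125; sellers receive Ps = 17.8125 − 2 = 15.8125.
New quantity: Q = 220 − 7(17.8125) = 95.3125.
Buyer burden = 17.8125 − 16.6875 = 1.125; seller burden = 16.6875 − 15.8125 = 0.875.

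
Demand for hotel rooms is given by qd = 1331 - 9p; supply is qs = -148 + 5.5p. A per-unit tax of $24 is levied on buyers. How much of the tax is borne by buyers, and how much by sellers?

Buyers bear 264/29, sellers bear 432/29

Pre-tax equilibrium: p* = 102, q* = 413.
Tax on buyers shifts demand to qd = 1331 − 9(p + 24) = 1115 - 9p.
1115 - 9p = -148 + 5.5p gives seller price ps = 2526/29; buyers pay pb = 2526/29 + 24 = 3222/29.
New quantity: q = 1331 − 9(3222/29) = 9601/29.
Buyer burden = 3222/29 − 102 = 264/29; seller burden = 102 − 2526/29 = 432/29.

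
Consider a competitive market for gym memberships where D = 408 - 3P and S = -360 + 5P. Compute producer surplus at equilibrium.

Equilibrium: 408 - 3P = -360 + 5P gives P* = 96, Q* = 120.
Supply starts at P = 72 (where S = 0).
PS = ½(96 − 72)(120) = 1440.

Producer surplus = 1440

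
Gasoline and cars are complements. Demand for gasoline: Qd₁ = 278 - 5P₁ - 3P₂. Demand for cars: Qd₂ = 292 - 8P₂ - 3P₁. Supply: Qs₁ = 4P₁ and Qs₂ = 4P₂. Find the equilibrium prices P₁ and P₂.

Market 1: 278 - 5P₁ - 3P₂ = 4P₁ → 9P₁ + 3P₂ = 278.
Market 2: 12P₂ + 3P₁ = 292.
Eliminating P₂: 12×(1) − 3×(2) gives 99P₁ = 2460, so P₁ = 820/33.
Back-substitute into (2): P₂ = (292 − 3×820/33) / 12 = 598/33.

P₁ = 820/33, P₂ = 598/33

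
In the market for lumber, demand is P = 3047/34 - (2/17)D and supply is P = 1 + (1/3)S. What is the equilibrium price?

Set the two price expressions equal: 3047/34 - (2/17)Q = 1 + (1/3)Q.
3013/34 = (23/51)Q, so Q* = 196.5.
P* = 3047/34 − (2/17)(196.5) = 66.5.

P* = 66.5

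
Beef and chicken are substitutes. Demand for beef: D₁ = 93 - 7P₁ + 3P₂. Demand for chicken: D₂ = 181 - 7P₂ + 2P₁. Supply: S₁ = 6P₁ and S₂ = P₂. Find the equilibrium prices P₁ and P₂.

P₁ = 1287/98, P₂ = 2539/98

Market 1: 93 - 7P₁ + 3P₂ = 6P₁ → 13P₁ - 3P₂ = 93.
Market 2: 8P₂ - 2P₁ = 181.
Eliminating P₂: 8×(1) + 3×(2) gives 98P₁ = 1287, so P₁ = 1287/98.
Back-substitute into (2): P₂ = (181 + 2×1287/98) / 8 = 2539/98.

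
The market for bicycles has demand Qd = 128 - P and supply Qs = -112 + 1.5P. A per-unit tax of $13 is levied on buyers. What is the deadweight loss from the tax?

Pre-tax equilibrium: P* = 96, Q* = 32.
Tax on buyers shifts demand to Qd = 128 − 1(P + 13) = 115 - P.
115 - P = -112 + 1.5P gives seller price Ps = 90.8; buyers pay Pb = 90.8 + 13 = 103.8.
New quantity: Q = 128 − 1(103.8) = 24.2.
DWL = ½ × 13 × (32 − 24.2) = 50.7.

Deadweight loss = 50.7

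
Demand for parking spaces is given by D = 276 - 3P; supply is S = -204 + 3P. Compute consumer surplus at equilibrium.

Equilibrium: 276 - 3P = -204 + 3P gives P* = 80, Q* = 36.
Demand choke price (D = 0): P = 92.
CS = ½(92 − 80)(36) = 216.

Consumer surplus = 216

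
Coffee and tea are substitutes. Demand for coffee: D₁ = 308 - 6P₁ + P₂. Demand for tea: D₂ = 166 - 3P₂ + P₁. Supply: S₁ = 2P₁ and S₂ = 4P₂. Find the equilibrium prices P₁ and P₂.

Market 1: 308 - 6P₁ + P₂ = 2P₁ → 8P₁ - P₂ = 308.
Market 2: 7P₂ - P₁ = 166.
Eliminating P₂: 7×(1) + 1×(2) gives 55P₁ = 2322, so P₁ = 2322/55.
Back-substitute into (2): P₂ = (166 + 1×2322/55) / 7 = 1636/55.

P₁ = 2322/55, P₂ = 1636/55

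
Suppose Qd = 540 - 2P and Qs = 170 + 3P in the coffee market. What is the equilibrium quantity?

Set Qd = Qs: 540 - 2P = 170 + 3P.
370 = 5P, so P* = 74.
Q* = 540 − 2(74) = 392.

Q* = 392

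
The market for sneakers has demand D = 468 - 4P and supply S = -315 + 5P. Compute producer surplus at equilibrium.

Equilibrium: 468 - 4P = -315 + 5P gives P* = 87, Q* = 120.
Supply starts at P = 63 (where S = 0).
PS = ½(87 − 63)(120) = 1440.

Producer surplus = 1440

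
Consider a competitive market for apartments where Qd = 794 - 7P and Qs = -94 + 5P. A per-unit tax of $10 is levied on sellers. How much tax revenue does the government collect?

Tax revenue = 7405/3

Pre-tax equilibrium: P* = 74, Q* = 276.
Tax on sellers shifts supply to Qs = -94 + 5(P − 10) = -144 + 5P.
794 - 7P = -144 + 5P gives buyer price Pb = 469/6; sellers receive Ps = 469/6 − 10 = 409/6.
New quantity: Q = 794 − 7(469/6) = 1481/6.
Revenue = 10 × 1481/6 = 7405/3.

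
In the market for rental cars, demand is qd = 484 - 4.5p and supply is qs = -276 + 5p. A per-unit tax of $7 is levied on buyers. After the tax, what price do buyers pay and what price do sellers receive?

Buyers pay 1590/19, sellers receive 1457/19

Pre-tax equilibrium: p* = 80, q* = 124.
Tax on buyers shifts demand to qd = 484 − 4.5(p + 7) = 452.5 - 4.5p.
452.5 - 4.5p = -276 + 5p gives seller price ps = 1457/19; buyers pay pb = 1457/19 + 7 = 1590/19.
New quantity: q = 484 − 4.5(1590/19) = 2041/19.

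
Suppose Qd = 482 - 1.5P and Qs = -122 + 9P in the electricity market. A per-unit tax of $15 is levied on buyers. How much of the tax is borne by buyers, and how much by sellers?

Pre-tax equilibrium: P* = 1208/21, Q* = 2770/7.
Tax on buyers shifts demand to Qd = 482 − 1.5(P + 15) = 459.5 - 1.5P.
459.5 - 1.5P = -122 + 9P gives seller price Ps = 1163/21; buyers pay Pb = 1163/21 + 15 = 1478/21.
New quantity: Q = 482 − 1.5(1478/21) = 2635/7.
Buyer burden = 1478/21 − 1208/21 = 90/7; seller burden = 1208/21 − 1163/21 = 15/7.

Buyers bear 90/7, sellers bear 15/7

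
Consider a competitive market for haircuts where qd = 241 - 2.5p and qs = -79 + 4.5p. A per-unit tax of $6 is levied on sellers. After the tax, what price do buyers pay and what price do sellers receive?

Buyers pay 347/7, sellers receive 305/7

Pre-tax equilibrium: p* = 320/7, q* = 887/7.
Tax on sellers shifts supply to qs = -79 + 4.5(p − 6) = -106 + 4.5p.
241 - 2.5p = -106 + 4.5p gives buyer price pb = 347/7; sellers receive ps = 347/7 − 6 = 305/7.
New quantity: q = 241 − 2.5(347/7) = 1639/14.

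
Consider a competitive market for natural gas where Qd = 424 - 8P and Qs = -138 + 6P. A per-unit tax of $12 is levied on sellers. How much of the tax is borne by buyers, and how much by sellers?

Buyers bear 36/7, sellers bear 48/7

Pre-tax equilibrium: P* = 281/7, Q* = 720/7.
Tax on sellers shifts supply to Qs = -138 + 6(P − 12) = -210 + 6P.
424 - 8P = -210 + 6P gives buyer price Pb = 317/7; sellers receive Ps = 317/7 − 12 = 233/7.
New quantity: Q = 424 − 8(317/7) = 432/7.
Buyer burden = 317/7 − 281/7 = 36/7; seller burden = 281/7 − 233/7 = 48/7.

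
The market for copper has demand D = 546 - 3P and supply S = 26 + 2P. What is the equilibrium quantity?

Set D = S: 546 - 3P = 26 + 2P.
520 = 5P, so P* = 104.
Q* = 546 − 3(104) = 234.

Q* = 234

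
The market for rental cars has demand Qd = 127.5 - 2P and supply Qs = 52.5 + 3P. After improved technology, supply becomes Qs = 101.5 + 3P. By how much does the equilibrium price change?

ΔP = -9.8

Original equilibrium: P* = 15, Q* = 97.5.
New equilibrium: 127.5 - 2P = 101.5 + 3P, so 26 = 5P and P' = 5.2; Q' = 127.5 − 2(5.2) = 117.1.
Change in price: 5.2 − 15 = -9.8.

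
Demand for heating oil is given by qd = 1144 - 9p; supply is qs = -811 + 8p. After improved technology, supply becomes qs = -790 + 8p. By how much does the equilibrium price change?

Original equilibrium: p* = 115, q* = 109.
New equilibrium: 1144 - 9p = -790 + 8p, so 1934 = 17p and p' = 1934/17; q' = 1144 − 9(1934/17) = 2042/17.
Change in price: 1934/17 − 115 = -21/17.

Δp = -21/17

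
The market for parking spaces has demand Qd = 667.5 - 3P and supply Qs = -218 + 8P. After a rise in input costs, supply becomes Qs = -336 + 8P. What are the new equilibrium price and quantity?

Original equilibrium: P* = 80.5, Q* = 426.
New equilibrium: 667.5 - 3P = -336 + 8P, so 1003.5 = 11P and P' = 2007/22; Q' = 667.5 − 3(2007/22) = 4332/11.

P' = 2007/22, Q' = 4332/11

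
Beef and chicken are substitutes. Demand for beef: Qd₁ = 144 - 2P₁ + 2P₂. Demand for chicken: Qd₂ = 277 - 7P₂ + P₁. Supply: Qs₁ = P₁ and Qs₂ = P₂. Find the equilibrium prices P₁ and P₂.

P₁ = 853/11, P₂ = 975/22

Market 1: 144 - 2P₁ + 2P₂ = P₁ → 3P₁ - 2P₂ = 144.
Market 2: 8P₂ - P₁ = 277.
Eliminating P₂: 8×(1) + 2×(2) gives 22P₁ = 1706, so P₁ = 853/11.
Back-substitute into (2): P₂ = (277 + 1×853/11) / 8 = 975/22.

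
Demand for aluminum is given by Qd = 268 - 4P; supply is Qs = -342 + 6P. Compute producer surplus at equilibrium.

Producer surplus = 48

Equilibrium: 268 - 4P = -342 + 6P gives P* = 61, Q* = 24.
Supply starts at P = 57 (where Qs = 0).
PS = ½(61 − 57)(24) = 48.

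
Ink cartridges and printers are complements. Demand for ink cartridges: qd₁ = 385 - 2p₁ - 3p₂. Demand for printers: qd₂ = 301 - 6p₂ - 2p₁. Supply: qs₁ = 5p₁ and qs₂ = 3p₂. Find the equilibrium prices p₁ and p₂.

p₁ = 854/19, p₂ = 1337/57

Market 1: 385 - 2p₁ - 3p₂ = 5p₁ → 7p₁ + 3p₂ = 385.
Market 2: 9p₂ + 2p₁ = 301.
Eliminating p₂: 9×(1) − 3×(2) gives 57p₁ = 2562, so p₁ = 854/19.
Back-substitute into (2): p₂ = (301 − 2×854/19) / 9 = 1337/57.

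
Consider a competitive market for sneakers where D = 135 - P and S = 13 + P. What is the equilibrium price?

Set D = S: 135 - P = 13 + P.
122 = 2P, so P* = 61.
Q* = 135 − 1(61) = 74.

P* = 61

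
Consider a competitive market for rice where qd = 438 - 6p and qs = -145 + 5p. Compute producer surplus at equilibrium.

Producer surplus = 1440

Equilibrium: 438 - 6p = -145 + 5p gives p* = 53, q* = 120.
Supply starts at p = 29 (where qs = 0).
PS = ½(53 − 29)(120) = 1440.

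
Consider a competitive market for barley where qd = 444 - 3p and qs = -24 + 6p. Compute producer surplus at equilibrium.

Equilibrium: 444 - 3p = -24 + 6p gives p* = 52, q* = 288.
Supply starts at p = 4 (where qs = 0).
PS = ½(52 − 4)(288) = 6912.

Producer surplus = 6912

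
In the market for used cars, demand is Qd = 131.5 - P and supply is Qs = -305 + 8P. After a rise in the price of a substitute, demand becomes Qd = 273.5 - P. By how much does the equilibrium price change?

ΔP = 142/9

Original equilibrium: P* = 48.5, Q* = 83.
New equilibrium: 273.5 - P = -305 + 8P, so 578.5 = 9P and P' = 1157/18; Q' = 273.5 − 1(1157/18) = 1883/9.
Change in price: 1157/18 − 48.5 = 142/9.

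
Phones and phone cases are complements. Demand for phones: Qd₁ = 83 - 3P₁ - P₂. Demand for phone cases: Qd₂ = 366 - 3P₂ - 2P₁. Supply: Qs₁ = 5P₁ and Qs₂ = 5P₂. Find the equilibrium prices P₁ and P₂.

P₁ = 149/31, P₂ = 1381/31

Market 1: 83 - 3P₁ - P₂ = 5P₁ → 8P₁ + P₂ = 83.
Market 2: 8P₂ + 2P₁ = 366.
Eliminating P₂: 8×(1) − 1×(2) gives 62P₁ = 298, so P₁ = 149/31.
Back-substitute into (2): P₂ = (366 − 2×149/31) / 8 = 1381/31.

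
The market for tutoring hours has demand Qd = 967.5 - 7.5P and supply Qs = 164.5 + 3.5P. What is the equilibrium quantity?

Set Qd = Qs: 967.5 - 7.5P = 164.5 + 3.5P.
803 = 11P, so P* = 73.
Q* = 967.5 − 7.5(73) = 420.

Q* = 420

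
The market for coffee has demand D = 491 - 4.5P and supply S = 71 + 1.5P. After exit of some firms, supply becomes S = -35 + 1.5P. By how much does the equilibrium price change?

Original equilibrium: P* = 70, Q* = 176.
New equilibrium: 491 - 4.5P = -35 + 1.5P, so 526 = 6P and P' = 263/3; Q' = 491 − 4.5(263/3) = 96.5.
Change in price: 263/3 − 70 = 53/3.

ΔP = 53/3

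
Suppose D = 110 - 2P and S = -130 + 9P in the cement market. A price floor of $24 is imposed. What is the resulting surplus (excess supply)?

Surplus = 24

Equilibrium price would be P* = 240/11, so the floor at 24 binds.
At P = 24: D = 62, S = 86.
Surplus = 86 − 62 = 24.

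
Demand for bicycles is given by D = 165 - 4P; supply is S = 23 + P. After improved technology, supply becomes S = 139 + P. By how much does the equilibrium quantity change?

ΔQ = 92.8

Original equilibrium: P* = 28.4, Q* = 51.4.
New equilibrium: 165 - 4P = 139 + P, so 26 = 5P and P' = 5.2; Q' = 165 − 4(5.2) = 144.2.
Change in quantity: 144.2 − 51.4 = 92.8.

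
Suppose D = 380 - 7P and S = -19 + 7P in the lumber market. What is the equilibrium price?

Set D = S: 380 - 7P = -19 + 7P.
399 = 14P, so P* = 28.5.
Q* = 380 − 7(28.5) = 180.5.

P* = 28.5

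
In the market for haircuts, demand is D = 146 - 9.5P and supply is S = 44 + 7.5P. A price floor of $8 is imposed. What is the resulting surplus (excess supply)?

Equilibrium price would be P* = 6, so the floor at 8 binds.
At P = 8: D = 70, S = 104.
Surplus = 104 − 70 = 34.

Surplus = 34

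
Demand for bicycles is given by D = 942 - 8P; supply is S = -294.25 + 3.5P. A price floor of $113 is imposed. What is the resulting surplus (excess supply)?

Surplus = 63.25

Equilibrium price would be P* = 107.5, so the floor at 113 binds.
At P = 113: D = 38, S = 101.25.
Surplus = 101.25 − 38 = 63.25.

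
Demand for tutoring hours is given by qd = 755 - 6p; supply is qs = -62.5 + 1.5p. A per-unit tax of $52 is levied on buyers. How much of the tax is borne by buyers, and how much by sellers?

Buyers bear $10.4, sellers bear $41.6

Pre-tax equilibrium: p* = 109, q* = 101.
Tax on buyers shifts demand to qd = 755 − 6(p + 52) = 443 - 6p.
443 - 6p = -62.5 + 1.5p gives seller price ps = 67.4; buyers pay pb = 67.4 + 52 = 119.4.
New quantity: q = 755 − 6(119.4) = 38.6.
Buyer burden = 119.4 − 109 = 10.4; seller burden = 109 − 67.4 = 41.6.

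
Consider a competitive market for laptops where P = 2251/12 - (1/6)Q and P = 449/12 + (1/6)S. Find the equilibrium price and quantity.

P* = 112.5, Q* = 450.5

Set the two price expressions equal: 2251/12 - (1/6)Q = 449/12 + (1/6)Q.
901/6 = (1/3)Q, so Q* = 450.5.
P* = 2251/12 − (1/6)(450.5) = 112.5.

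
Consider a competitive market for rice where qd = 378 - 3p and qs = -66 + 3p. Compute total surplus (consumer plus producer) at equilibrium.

Total surplus = 8112

Equilibrium: 378 - 3p = -66 + 3p gives p* = 74, q* = 156.
Demand choke price: p = 126; supply starts at p = 22.
CS = ½(126 − 74)(156) = 4056; PS = ½(74 − 22)(156) = 4056.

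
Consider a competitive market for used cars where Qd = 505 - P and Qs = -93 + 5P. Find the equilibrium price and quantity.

Set Qd = Qs: 505 - P = -93 + 5P.
598 = 6P, so P* = 299/3.
Q* = 505 − 1(299/3) = 1216/3.

P* = 299/3, Q* = 1216/3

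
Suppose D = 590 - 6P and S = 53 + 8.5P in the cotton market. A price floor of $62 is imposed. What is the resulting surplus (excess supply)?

Surplus = 362

Equilibrium price would be P* = 1074/29, so the floor at 62 binds.
At P = 62: D = 218, S = 580.
Surplus = 580 − 218 = 362.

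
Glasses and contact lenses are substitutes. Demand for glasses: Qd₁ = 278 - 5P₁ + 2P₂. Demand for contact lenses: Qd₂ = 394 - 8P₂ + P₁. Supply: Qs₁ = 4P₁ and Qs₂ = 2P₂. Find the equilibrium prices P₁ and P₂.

Market 1: 278 - 5P₁ + 2P₂ = 4P₁ → 9P₁ - 2P₂ = 278.
Market 2: 10P₂ - P₁ = 394.
Eliminating P₂: 10×(1) + 2×(2) gives 88P₁ = 3568, so P₁ = 446/11.
Back-substitute into (2): P₂ = (394 + 1×446/11) / 10 = 478/11.

P₁ = 446/11, P₂ = 478/11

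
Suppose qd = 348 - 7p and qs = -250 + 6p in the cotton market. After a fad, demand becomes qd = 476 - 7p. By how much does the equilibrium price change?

Δp = 128/13

Original equilibrium: p* = 46, q* = 26.
New equilibrium: 476 - 7p = -250 + 6p, so 726 = 13p and p' = 726/13; q' = 476 − 7(726/13) = 1106/13.
Change in price: 726/13 − 46 = 128/13.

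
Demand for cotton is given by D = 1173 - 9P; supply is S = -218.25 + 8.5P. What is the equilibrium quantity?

Q* = 457.5

Set D = S: 1173 - 9P = -218.25 + 8.5P.
1391.25 = 17.5P, so P* = 79.5.
Q* = 1173 − 9(79.5) = 457.5.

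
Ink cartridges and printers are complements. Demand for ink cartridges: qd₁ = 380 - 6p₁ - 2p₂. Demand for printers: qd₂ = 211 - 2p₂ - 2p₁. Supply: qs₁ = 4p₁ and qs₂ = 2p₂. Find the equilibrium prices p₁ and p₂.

Market 1: 380 - 6p₁ - 2p₂ = 4p₁ → 10p₁ + 2p₂ = 380.
Market 2: 4p₂ + 2p₁ = 211.
Eliminating p₂: 4×(1) − 2×(2) gives 36p₁ = 1098, so p₁ = 30.5.
Back-substitute into (2): p₂ = (211 − 2×30.5) / 4 = 37.5.

p₁ = 30.5, p₂ = 37.5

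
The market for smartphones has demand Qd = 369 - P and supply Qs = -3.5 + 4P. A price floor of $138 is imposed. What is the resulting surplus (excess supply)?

Equilibrium price would be P* = 74.5, so the floor at 138 binds.
At P = 138: Qd = 231, Qs = 548.5.
Surplus = 548.5 − 231 = 317.5.

Surplus = 317.5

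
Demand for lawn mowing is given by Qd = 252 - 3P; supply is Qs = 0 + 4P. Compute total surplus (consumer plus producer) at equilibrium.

Equilibrium: 252 - 3P = 0 + 4P gives P* = 36, Q* = 144.
Demand choke price: P = 84; supply starts at P = 0.
CS = ½(84 − 36)(144) = 3456; PS = ½(36 − 0)(144) = 2592.

Total surplus = 6048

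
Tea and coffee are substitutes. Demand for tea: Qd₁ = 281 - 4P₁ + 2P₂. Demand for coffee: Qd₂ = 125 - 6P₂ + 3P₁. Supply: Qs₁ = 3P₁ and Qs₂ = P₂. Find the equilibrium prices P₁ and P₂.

Market 1: 281 - 4P₁ + 2P₂ = 3P₁ → 7P₁ - 2P₂ = 281.
Market 2: 7P₂ - 3P₁ = 125.
Eliminating P₂: 7×(1) + 2×(2) gives 43P₁ = 2217, so P₁ = 2217/43.
Back-substitute into (2): P₂ = (125 + 3×2217/43) / 7 = 1718/43.

P₁ = 2217/43, P₂ = 1718/43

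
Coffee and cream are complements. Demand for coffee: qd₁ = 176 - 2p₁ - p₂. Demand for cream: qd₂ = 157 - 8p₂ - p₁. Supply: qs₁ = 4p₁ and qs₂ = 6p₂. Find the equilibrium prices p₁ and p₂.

p₁ = 2307/83, p₂ = 766/83

Market 1: 176 - 2p₁ - p₂ = 4p₁ → 6p₁ + p₂ = 176.
Market 2: 14p₂ + p₁ = 157.
Eliminating p₂: 14×(1) − 1×(2) gives 83p₁ = 2307, so p₁ = 2307/83.
Back-substitute into (2): p₂ = (157 − 1×2307/83) / 14 = 766/83.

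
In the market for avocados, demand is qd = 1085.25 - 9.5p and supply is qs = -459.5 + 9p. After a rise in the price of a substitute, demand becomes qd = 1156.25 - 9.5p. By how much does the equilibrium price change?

Δp = 142/37

Original equilibrium: p* = 83.5, q* = 292.
New equilibrium: 1156.25 - 9.5p = -459.5 + 9p, so 1615.75 = 18.5p and p' = 6463/74; q' = 1156.25 − 9.5(6463/74) = 12082/37.
Change in price: 6463/74 − 83.5 = 142/37.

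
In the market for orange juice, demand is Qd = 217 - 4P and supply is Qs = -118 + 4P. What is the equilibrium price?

Set Qd = Qs: 217 - 4P = -118 + 4P.
335 = 8P, so P* = 41.875.
Q* = 217 − 4(41.875) = 49.5.

P* = 41.875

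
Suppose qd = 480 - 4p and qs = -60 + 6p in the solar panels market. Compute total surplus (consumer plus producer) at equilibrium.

Equilibrium: 480 - 4p = -60 + 6p gives p* = 54, q* = 264.
Demand choke price: p = 120; supply starts at p = 10.
CS = ½(120 − 54)(264) = 8712; PS = ½(54 − 10)(264) = 5808.

Total surplus = 14520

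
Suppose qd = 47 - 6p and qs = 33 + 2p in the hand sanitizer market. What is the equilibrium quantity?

q* = 36.5

Set qd = qs: 47 - 6p = 33 + 2p.
14 = 8p, so p* = 1.75.
q* = 47 − 6(1.75) = 36.5.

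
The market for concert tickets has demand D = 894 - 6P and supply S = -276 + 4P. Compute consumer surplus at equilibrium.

Consumer surplus = 3072

Equilibrium: 894 - 6P = -276 + 4P gives P* = 117, Q* = 192.
Demand choke price (D = 0): P = 149.
CS = ½(149 − 117)(192) = 3072.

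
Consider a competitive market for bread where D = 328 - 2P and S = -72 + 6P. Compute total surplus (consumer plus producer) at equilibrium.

Equilibrium: 328 - 2P = -72 + 6P gives P* = 50, Q* = 228.
Demand choke price: P = 164; supply starts at P = 12.
CS = ½(164 − 50)(228) = 12996; PS = ½(50 − 12)(228) = 4332.

Total surplus = 17328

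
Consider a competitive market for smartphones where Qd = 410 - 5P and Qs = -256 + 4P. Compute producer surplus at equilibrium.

Equilibrium: 410 - 5P = -256 + 4P gives P* = 74, Q* = 40.
Supply starts at P = 64 (where Qs = 0).
PS = ½(74 − 64)(40) = 200.

Producer surplus = 200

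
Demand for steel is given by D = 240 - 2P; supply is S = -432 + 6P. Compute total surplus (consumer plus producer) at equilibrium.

Equilibrium: 240 - 2P = -432 + 6P gives P* = 84, Q* = 72.
Demand choke price: P = 120; supply starts at P = 72.
CS = ½(120 − 84)(72) = 1296; PS = ½(84 − 72)(72) = 432.

Total surplus = 1728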